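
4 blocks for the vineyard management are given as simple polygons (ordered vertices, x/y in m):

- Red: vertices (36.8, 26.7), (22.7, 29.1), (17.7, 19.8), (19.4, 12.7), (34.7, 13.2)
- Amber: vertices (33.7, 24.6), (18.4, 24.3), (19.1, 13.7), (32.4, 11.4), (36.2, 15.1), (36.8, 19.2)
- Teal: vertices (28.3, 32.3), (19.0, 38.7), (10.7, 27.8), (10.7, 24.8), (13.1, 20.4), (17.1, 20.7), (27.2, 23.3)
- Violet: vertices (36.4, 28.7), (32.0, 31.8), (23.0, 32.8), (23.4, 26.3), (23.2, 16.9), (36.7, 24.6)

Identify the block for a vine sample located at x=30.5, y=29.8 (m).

Violet

Cast a ray rightward from (30.5, 29.8). For each polygon, the edges (by vertex number in listed order) whose endpoints lie on opposite sides of y = 29.8, where each meets that height, and whether that is right or left of the point:
Red: no edge straddles that height → 0 crossings.
Amber: no edge straddles that height → 0 crossings.
Teal: 2–3 at x≈12.22 (left), 7–1 at x≈27.99 (left) → 0 crossings.
Violet: 1–2 at x≈34.84 (right), 3–4 at x≈23.18 (left) → 1 crossing.
Only Violet has an odd count, so the point is inside Violet.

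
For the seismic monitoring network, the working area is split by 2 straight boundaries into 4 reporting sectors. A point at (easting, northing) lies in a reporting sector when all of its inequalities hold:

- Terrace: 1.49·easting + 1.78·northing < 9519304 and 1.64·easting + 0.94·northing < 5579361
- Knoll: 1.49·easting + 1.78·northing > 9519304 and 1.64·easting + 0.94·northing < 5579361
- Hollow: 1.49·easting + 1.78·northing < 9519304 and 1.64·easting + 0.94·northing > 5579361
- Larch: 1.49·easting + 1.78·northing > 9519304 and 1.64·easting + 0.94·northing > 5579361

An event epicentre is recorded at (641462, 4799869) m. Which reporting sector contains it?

Terrace

1.49·641462 + 1.78·4799869 = 9499545.200, which is < 9519304
1.64·641462 + 0.94·4799869 = 5563874.540, which is < 5579361
This sign pattern matches Terrace.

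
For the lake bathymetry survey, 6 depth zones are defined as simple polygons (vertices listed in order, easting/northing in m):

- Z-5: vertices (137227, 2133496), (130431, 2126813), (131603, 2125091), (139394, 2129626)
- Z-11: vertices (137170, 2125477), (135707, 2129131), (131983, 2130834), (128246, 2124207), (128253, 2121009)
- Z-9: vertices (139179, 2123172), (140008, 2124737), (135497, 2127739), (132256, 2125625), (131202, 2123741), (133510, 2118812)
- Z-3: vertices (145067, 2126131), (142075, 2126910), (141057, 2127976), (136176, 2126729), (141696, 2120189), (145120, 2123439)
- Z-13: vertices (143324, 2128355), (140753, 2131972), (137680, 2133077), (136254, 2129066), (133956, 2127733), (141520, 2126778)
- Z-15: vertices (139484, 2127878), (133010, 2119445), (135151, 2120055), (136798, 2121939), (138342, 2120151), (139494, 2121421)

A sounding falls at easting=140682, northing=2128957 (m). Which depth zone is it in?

Cast a ray rightward from (140682, 2128957). For each polygon, the edges (by vertex number in listed order) whose endpoints lie on opposite sides of northing = 2128957, where each meets that height, and whether that is right or left of the point:
Z-5: 1–2 at easting≈132611.3 (left), 3–4 at easting≈138244.7 (left) → 0 crossings.
Z-11: 1–2 at easting≈135776.7 (left), 3–4 at easting≈130924.5 (left) → 0 crossings.
Z-9: no edge straddles that height → 0 crossings.
Z-3: no edge straddles that height → 0 crossings.
Z-13: 1–2 at easting≈142896.1 (right), 4–5 at easting≈136066.1 (left) → 1 crossing.
Z-15: no edge straddles that height → 0 crossings.
Only Z-13 has an odd count, so the point is inside Z-13.

Z-13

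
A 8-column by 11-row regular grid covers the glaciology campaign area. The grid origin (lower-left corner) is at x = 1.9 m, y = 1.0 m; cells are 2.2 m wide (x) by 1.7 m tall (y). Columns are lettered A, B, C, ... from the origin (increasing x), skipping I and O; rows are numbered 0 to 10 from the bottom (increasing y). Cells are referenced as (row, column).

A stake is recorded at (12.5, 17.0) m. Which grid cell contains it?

Column index: ⌊(12.5 − 1.9) / 2.2⌋ = ⌊4.818⌋ = 4 → column E
Row offset from origin: ⌊(17.0 − 1.0) / 1.7⌋ = ⌊9.412⌋ = 9 → row 9

(9, E)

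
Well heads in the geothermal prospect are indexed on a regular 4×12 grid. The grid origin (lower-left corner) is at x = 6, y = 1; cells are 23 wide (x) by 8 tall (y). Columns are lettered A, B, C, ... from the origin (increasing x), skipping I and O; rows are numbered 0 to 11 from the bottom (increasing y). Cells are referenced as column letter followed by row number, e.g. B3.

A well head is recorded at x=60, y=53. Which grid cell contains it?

Column index: ⌊(60 − 6) / 23⌋ = ⌊2.348⌋ = 2 → column C
Row offset from origin: ⌊(53 − 1) / 8⌋ = ⌊6.500⌋ = 6 → row 6

C6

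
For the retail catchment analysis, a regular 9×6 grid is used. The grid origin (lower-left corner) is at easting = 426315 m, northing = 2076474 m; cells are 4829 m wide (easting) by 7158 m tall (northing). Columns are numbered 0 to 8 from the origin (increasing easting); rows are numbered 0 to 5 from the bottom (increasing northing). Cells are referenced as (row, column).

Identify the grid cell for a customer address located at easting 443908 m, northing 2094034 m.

(2, 3)

Column index: ⌊(443908 − 426315) / 4829⌋ = ⌊3.643⌋ = 3
Row offset from origin: ⌊(2094034 − 2076474) / 7158⌋ = ⌊2.453⌋ = 2 → row 2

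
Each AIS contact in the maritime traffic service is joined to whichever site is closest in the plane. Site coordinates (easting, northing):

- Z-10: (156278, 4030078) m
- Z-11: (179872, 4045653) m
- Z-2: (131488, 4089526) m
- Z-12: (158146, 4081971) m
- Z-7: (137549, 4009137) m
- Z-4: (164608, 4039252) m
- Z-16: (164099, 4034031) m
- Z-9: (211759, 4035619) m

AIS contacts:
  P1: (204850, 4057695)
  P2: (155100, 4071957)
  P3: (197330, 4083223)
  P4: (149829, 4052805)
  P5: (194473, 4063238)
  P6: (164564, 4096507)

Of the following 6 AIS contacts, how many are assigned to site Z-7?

P1 → Z-9
P2 → Z-12
P3 → Z-12
P4 → Z-4
P5 → Z-11
P6 → Z-12
0 of the 6 go to Z-7.

0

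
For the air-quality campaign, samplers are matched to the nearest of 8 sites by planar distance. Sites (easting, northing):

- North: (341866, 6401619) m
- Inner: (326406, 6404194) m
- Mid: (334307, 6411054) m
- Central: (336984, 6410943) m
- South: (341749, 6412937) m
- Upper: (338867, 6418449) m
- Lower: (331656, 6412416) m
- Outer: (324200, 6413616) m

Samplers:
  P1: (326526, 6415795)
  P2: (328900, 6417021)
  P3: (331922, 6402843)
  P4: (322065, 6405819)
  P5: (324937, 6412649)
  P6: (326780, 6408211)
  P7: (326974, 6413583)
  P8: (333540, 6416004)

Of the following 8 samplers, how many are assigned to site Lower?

P1 → Outer
P2 → Lower
P3 → Inner
P4 → Inner
P5 → Outer
P6 → Inner
P7 → Outer
P8 → Lower
2 of the 8 go to Lower.

2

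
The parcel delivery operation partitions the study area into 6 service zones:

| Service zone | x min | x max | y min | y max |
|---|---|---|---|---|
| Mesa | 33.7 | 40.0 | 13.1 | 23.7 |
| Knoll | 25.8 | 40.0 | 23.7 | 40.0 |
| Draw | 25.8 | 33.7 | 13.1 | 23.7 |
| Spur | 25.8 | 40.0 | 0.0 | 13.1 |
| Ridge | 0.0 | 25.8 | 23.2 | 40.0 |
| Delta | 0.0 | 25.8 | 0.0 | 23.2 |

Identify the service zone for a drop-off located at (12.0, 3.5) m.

Delta

The point has x = 12.0 and y = 3.5.
Only Delta satisfies 0.0 ≤ x ≤ 25.8 and 0.0 ≤ y ≤ 23.2.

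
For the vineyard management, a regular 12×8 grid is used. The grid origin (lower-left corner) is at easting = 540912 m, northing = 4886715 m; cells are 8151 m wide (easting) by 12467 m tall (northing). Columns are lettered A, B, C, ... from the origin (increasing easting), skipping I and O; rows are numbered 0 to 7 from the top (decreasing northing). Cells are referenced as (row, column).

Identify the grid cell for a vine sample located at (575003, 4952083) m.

Column index: ⌊(575003 − 540912) / 8151⌋ = ⌊4.182⌋ = 4 → column E
Row offset from origin: ⌊(4952083 − 4886715) / 12467⌋ = ⌊5.243⌋ = 5 → row 2 (counted from top)

(2, E)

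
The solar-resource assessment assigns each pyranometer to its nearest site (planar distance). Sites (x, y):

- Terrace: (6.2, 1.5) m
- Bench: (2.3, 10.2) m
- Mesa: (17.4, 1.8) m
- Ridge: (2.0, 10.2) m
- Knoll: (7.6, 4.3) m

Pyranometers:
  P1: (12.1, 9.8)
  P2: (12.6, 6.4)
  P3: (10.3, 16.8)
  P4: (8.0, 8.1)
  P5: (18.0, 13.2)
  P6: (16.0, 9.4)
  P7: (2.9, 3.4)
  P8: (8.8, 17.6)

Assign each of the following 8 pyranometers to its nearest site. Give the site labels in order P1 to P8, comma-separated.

Knoll, Knoll, Bench, Knoll, Mesa, Mesa, Terrace, Bench

P1 → Knoll (d²=50.50)
P2 → Knoll (d²=29.41)
P3 → Bench (d²=107.56)
P4 → Knoll (d²=14.60)
P5 → Mesa (d²=130.32)
P6 → Mesa (d²=59.72)
P7 → Terrace (d²=14.50)
P8 → Bench (d²=97.01)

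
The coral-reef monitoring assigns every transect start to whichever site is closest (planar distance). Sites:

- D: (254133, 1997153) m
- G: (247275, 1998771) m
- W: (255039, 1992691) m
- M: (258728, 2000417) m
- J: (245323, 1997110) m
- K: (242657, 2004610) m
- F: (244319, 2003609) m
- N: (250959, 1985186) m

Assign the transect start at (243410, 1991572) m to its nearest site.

J

Squared distances to each site:
D: 146130290.000; G: 66763826.000; W: 136485802.000; M: 312875149.000; J: 34329013.000; K: 170556453.000; F: 145715650.000; N: 97768397.000.
Minimum at J.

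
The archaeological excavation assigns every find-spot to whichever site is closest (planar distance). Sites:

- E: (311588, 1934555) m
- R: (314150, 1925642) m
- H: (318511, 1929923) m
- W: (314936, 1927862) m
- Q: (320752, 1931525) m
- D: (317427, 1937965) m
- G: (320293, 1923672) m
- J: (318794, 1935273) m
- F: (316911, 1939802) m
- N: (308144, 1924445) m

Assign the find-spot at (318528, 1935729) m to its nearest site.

Squared distances to each site:
E: 49541876.000; R: 120914453.000; H: 33709925.000; W: 74792153.000; Q: 22619792.000; D: 6211897.000; G: 148486474.000; J: 278692.000; F: 19204018.000; N: 235156112.000.
Minimum at J.

J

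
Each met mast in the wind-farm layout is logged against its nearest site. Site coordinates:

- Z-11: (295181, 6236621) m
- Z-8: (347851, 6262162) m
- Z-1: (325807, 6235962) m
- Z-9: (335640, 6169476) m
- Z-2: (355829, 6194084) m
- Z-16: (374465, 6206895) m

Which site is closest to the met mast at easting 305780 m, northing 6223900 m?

Squared distances to each site:
Z-11: 274162642.000; Z-8: 3233949685.000; Z-1: 546572573.000; Z-9: 3853591376.000; Z-2: 3393896257.000; Z-16: 5006799250.000.
Minimum at Z-11.

Z-11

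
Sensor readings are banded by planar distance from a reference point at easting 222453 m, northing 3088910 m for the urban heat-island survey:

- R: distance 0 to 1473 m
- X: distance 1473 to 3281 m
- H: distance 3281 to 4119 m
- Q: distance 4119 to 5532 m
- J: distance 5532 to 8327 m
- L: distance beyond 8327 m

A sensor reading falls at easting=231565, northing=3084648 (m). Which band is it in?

L

Distance = √((231565−222453)² + (3084648−3088910)²) = √(83028544.000 + 18164644.000) = 10059.482 m.
8327 ≤ 10059.482 < ∞ → L.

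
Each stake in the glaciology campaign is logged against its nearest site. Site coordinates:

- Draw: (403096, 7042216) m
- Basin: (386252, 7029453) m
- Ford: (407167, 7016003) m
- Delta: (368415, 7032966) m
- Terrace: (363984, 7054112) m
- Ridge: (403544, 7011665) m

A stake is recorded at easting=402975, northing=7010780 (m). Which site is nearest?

Ridge

Squared distances to each site:
Draw: 988236737.000; Basin: 628339658.000; Ford: 44852593.000; Delta: 1686612196.000; Terrace: 3397960305.000; Ridge: 1106986.000.
Minimum at Ridge.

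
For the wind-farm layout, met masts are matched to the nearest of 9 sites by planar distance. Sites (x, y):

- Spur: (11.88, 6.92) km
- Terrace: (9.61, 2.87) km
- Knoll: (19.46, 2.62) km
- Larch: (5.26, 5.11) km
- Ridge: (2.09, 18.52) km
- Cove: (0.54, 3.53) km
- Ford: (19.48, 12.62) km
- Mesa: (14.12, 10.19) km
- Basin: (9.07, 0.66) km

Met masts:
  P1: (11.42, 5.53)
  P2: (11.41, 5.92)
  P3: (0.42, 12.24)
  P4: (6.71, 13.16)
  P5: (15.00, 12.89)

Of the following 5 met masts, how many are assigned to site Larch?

0

P1 → Spur
P2 → Spur
P3 → Ridge
P4 → Ridge
P5 → Mesa
0 of the 5 go to Larch.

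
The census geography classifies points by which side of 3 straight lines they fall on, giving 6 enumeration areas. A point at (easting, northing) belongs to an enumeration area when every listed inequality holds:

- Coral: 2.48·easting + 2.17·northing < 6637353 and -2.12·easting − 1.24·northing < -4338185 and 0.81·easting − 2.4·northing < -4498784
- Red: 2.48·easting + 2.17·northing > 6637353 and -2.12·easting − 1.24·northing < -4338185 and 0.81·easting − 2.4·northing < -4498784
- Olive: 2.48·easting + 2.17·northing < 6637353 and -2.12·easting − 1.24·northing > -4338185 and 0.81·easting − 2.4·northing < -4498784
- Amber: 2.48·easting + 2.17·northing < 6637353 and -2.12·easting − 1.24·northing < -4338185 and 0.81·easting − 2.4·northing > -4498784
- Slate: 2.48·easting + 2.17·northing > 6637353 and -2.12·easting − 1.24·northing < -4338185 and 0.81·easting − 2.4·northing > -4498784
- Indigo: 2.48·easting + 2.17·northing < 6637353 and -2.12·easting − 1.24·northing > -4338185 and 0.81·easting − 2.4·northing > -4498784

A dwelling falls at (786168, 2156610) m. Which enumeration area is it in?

2.48·786168 + 2.17·2156610 = 6629540.340, which is < 6637353
-2.12·786168 − 1.24·2156610 = -4340872.560, which is < -4338185
0.81·786168 − 2.4·2156610 = -4539067.920, which is < -4498784
This sign pattern matches Coral.

Coral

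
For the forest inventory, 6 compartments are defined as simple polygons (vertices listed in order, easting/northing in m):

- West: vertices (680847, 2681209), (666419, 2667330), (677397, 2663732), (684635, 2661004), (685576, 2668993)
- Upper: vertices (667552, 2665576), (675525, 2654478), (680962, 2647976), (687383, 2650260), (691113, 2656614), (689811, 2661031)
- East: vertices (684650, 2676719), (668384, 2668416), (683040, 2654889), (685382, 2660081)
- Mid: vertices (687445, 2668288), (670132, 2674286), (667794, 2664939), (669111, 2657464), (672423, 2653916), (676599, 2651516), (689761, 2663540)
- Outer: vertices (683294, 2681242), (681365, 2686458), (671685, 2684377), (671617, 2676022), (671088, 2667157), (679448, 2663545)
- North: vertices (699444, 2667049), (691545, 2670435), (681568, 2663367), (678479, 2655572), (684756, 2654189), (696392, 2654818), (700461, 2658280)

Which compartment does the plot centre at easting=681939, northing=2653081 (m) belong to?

Cast a ray rightward from (681939, 2653081). For each polygon, the edges (by vertex number in listed order) whose endpoints lie on opposite sides of northing = 2653081, where each meets that height, and whether that is right or left of the point:
West: no edge straddles that height → 0 crossings.
Upper: 2–3 at easting≈676693.2 (left), 4–5 at easting≈689039.0 (right) → 1 crossing.
East: no edge straddles that height → 0 crossings.
Mid: 5–6 at easting≈673875.9 (left), 6–7 at easting≈678312.1 (left) → 0 crossings.
Outer: no edge straddles that height → 0 crossings.
North: no edge straddles that height → 0 crossings.
Only Upper has an odd count, so the point is inside Upper.

Upper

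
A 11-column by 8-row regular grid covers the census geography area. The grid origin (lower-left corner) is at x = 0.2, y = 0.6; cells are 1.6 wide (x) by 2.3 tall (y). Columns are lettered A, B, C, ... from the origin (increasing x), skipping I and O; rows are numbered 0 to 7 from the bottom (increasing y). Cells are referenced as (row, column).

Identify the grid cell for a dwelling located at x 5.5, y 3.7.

Column index: ⌊(5.5 − 0.2) / 1.6⌋ = ⌊3.312⌋ = 3 → column D
Row offset from origin: ⌊(3.7 − 0.6) / 2.3⌋ = ⌊1.348⌋ = 1 → row 1

(1, D)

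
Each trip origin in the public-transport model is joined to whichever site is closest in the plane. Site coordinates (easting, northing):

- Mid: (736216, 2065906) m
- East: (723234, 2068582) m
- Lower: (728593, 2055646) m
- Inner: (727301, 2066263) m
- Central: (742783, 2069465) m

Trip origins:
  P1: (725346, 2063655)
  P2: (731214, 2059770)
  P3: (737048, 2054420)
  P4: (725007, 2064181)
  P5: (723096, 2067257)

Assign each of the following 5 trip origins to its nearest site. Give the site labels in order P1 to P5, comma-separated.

Inner, Lower, Lower, Inner, East

P1 → Inner (d²=10623689.00)
P2 → Lower (d²=23877017.00)
P3 → Lower (d²=72990101.00)
P4 → Inner (d²=9597160.00)
P5 → East (d²=1774669.00)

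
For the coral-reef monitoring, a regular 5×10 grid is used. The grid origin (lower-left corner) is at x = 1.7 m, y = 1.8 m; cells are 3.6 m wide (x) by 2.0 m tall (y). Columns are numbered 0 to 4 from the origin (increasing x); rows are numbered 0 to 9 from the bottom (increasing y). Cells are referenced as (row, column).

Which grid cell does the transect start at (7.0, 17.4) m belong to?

(7, 1)

Column index: ⌊(7.0 − 1.7) / 3.6⌋ = ⌊1.472⌋ = 1
Row offset from origin: ⌊(17.4 − 1.8) / 2.0⌋ = ⌊7.800⌋ = 7 → row 7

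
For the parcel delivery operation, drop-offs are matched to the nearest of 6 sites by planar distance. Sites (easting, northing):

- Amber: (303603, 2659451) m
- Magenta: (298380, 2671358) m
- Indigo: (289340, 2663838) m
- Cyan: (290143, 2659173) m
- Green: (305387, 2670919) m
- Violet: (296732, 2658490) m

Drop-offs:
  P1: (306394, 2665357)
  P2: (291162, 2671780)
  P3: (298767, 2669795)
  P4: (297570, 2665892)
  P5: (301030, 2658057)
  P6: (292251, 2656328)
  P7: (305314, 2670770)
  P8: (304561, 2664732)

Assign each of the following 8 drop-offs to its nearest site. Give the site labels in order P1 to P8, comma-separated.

P1 → Green (d²=31949893.00)
P2 → Magenta (d²=52277608.00)
P3 → Magenta (d²=2592738.00)
P4 → Magenta (d²=30533256.00)
P5 → Amber (d²=8563565.00)
P6 → Cyan (d²=12537689.00)
P7 → Green (d²=27530.00)
P8 → Amber (d²=28806725.00)

Green, Magenta, Magenta, Magenta, Amber, Cyan, Green, Amber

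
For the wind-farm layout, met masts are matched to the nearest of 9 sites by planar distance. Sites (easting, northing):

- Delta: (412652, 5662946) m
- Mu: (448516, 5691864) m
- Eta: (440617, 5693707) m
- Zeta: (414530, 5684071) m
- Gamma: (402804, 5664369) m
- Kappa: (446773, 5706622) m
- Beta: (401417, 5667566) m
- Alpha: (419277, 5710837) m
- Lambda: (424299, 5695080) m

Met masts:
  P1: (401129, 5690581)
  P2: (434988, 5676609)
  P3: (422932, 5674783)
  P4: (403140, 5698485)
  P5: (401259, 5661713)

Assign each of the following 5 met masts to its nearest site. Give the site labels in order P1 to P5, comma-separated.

P1 → Zeta (d²=221966901.00)
P2 → Eta (d²=324027245.00)
P3 → Zeta (d²=156860548.00)
P4 → Zeta (d²=337495496.00)
P5 → Gamma (d²=9441361.00)

Zeta, Eta, Zeta, Zeta, Gamma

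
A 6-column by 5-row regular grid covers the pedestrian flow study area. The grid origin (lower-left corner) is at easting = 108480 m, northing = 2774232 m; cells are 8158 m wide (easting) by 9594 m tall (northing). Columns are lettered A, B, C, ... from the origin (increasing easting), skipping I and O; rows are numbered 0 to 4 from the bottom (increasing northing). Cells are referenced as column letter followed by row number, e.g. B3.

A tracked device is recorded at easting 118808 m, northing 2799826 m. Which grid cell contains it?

Column index: ⌊(118808 − 108480) / 8158⌋ = ⌊1.266⌋ = 1 → column B
Row offset from origin: ⌊(2799826 − 2774232) / 9594⌋ = ⌊2.668⌋ = 2 → row 2

B2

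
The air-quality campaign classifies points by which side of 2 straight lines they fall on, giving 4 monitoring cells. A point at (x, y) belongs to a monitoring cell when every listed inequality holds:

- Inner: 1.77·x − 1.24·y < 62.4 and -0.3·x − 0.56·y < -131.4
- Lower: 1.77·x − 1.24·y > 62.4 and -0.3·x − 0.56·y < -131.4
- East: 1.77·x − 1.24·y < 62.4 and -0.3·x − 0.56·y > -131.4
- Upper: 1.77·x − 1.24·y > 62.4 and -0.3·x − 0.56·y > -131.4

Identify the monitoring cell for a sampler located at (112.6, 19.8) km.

Upper

1.77·112.6 − 1.24·19.8 = 174.750, which is > 62.4
-0.3·112.6 − 0.56·19.8 = -44.868, which is > -131.4
This sign pattern matches Upper.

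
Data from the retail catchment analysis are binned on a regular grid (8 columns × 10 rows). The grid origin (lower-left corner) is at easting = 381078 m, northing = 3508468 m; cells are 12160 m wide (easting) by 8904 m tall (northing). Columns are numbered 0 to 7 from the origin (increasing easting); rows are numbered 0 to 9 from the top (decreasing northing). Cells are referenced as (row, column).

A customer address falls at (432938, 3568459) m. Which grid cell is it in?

(3, 4)

Column index: ⌊(432938 − 381078) / 12160⌋ = ⌊4.265⌋ = 4
Row offset from origin: ⌊(3568459 − 3508468) / 8904⌋ = ⌊6.738⌋ = 6 → row 3 (counted from top)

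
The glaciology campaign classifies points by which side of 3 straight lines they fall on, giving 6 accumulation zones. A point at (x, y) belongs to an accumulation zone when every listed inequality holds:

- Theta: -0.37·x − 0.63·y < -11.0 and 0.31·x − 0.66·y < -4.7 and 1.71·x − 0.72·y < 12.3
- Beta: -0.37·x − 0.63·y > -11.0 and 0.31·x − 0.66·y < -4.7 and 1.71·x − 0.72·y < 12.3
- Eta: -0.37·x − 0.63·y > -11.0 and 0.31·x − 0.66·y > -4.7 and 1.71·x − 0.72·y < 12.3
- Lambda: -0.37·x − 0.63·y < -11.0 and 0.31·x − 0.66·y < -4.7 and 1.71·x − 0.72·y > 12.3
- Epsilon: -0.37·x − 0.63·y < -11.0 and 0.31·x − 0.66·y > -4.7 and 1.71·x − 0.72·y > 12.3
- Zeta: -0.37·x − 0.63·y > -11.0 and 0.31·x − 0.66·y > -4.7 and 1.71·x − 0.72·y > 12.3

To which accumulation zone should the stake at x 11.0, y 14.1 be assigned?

-0.37·11.0 − 0.63·14.1 = -12.953, which is < -11.0
0.31·11.0 − 0.66·14.1 = -5.896, which is < -4.7
1.71·11.0 − 0.72·14.1 = 8.658, which is < 12.3
This sign pattern matches Theta.

Theta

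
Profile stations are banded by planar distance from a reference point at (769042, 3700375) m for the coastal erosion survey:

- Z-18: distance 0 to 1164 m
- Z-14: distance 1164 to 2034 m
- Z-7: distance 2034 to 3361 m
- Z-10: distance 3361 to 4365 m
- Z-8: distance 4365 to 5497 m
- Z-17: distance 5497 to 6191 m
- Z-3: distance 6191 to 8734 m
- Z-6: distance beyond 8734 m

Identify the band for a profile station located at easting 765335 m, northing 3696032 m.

Z-17

Distance = √((765335−769042)² + (3696032−3700375)²) = √(13741849.000 + 18861649.000) = 5709.947 m.
5497 ≤ 5709.947 < 6191 → Z-17.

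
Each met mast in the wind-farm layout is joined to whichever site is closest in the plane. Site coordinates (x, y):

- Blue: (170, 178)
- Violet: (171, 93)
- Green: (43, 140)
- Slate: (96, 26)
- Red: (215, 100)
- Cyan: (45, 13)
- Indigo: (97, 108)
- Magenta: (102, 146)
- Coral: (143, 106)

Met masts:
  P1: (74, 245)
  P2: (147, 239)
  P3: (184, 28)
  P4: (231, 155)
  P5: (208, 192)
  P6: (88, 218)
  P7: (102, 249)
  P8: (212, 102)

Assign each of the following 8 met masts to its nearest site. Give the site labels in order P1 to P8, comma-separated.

Magenta, Blue, Violet, Red, Blue, Magenta, Blue, Red

P1 → Magenta (d²=10585.00)
P2 → Blue (d²=4250.00)
P3 → Violet (d²=4394.00)
P4 → Red (d²=3281.00)
P5 → Blue (d²=1640.00)
P6 → Magenta (d²=5380.00)
P7 → Blue (d²=9665.00)
P8 → Red (d²=13.00)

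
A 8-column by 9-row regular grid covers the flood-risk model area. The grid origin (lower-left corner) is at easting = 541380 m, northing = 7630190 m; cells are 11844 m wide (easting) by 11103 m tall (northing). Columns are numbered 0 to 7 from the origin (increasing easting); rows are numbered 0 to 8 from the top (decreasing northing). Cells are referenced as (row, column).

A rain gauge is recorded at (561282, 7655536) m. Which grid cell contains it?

Column index: ⌊(561282 − 541380) / 11844⌋ = ⌊1.680⌋ = 1
Row offset from origin: ⌊(7655536 − 7630190) / 11103⌋ = ⌊2.283⌋ = 2 → row 6 (counted from top)

(6, 1)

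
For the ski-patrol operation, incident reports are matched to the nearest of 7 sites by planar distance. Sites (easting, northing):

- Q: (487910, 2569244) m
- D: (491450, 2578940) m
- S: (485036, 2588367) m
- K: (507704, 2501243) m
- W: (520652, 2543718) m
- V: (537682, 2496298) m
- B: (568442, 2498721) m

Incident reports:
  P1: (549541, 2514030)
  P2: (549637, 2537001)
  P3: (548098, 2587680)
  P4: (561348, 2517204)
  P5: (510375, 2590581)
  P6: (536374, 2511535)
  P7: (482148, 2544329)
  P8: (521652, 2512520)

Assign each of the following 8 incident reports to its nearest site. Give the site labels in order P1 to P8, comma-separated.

P1 → V (d²=455059705.00)
P2 → W (d²=885248314.00)
P3 → W (d²=2685940360.00)
P4 → B (d²=391946125.00)
P5 → D (d²=493668506.00)
P6 → V (d²=233877033.00)
P7 → Q (d²=653957869.00)
P8 → K (d²=321717433.00)

V, W, W, B, D, V, Q, K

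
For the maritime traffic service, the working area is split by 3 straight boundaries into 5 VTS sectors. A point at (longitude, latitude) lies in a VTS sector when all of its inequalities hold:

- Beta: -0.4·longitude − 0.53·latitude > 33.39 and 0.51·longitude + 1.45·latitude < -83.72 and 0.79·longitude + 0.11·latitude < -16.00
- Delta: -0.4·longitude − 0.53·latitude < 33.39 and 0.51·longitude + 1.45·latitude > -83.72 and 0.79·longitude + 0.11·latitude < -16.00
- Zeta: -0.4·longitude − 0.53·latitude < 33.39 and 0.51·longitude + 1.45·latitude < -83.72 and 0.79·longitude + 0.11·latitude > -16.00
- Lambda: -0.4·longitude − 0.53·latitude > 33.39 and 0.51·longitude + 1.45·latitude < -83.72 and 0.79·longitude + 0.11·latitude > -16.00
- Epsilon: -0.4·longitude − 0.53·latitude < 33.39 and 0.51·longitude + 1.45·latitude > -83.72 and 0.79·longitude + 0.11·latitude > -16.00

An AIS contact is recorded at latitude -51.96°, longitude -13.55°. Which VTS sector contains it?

Delta

-0.4·-13.55 − 0.53·-51.96 = 32.959, which is < 33.39
0.51·-13.55 + 1.45·-51.96 = -82.252, which is > -83.72
0.79·-13.55 + 0.11·-51.96 = -16.420, which is < -16.00
This sign pattern matches Delta.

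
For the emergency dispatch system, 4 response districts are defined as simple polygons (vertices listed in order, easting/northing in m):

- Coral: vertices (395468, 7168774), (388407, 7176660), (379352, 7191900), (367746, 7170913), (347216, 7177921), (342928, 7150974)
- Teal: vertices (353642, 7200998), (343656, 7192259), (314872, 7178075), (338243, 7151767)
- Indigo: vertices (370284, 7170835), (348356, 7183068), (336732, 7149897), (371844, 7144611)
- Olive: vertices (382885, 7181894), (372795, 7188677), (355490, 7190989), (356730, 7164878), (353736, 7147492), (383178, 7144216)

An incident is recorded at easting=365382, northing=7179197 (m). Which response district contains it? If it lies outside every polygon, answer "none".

Olive

Cast a ray rightward from (365382, 7179197). For each polygon, the edges (by vertex number in listed order) whose endpoints lie on opposite sides of northing = 7179197, where each meets that height, and whether that is right or left of the point:
Coral: 2–3 at easting≈386899.6 (right), 3–4 at easting≈372327.1 (right) → 2 crossings.
Teal: 2–3 at easting≈317148.9 (left), 4–1 at easting≈346822.8 (left) → 0 crossings.
Indigo: 1–2 at easting≈355294.9 (left), 2–3 at easting≈346999.5 (left) → 0 crossings.
Olive: 3–4 at easting≈356050.0 (left), 6–1 at easting≈382906.0 (right) → 1 crossing.
Only Olive has an odd count, so the point is inside Olive.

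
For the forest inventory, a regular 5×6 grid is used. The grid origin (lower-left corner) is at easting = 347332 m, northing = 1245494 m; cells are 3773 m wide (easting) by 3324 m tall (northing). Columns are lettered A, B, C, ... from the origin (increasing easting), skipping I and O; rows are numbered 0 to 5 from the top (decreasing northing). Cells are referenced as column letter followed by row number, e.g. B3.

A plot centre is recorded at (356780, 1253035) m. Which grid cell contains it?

C3

Column index: ⌊(356780 − 347332) / 3773⌋ = ⌊2.504⌋ = 2 → column C
Row offset from origin: ⌊(1253035 − 1245494) / 3324⌋ = ⌊2.269⌋ = 2 → row 3 (counted from top)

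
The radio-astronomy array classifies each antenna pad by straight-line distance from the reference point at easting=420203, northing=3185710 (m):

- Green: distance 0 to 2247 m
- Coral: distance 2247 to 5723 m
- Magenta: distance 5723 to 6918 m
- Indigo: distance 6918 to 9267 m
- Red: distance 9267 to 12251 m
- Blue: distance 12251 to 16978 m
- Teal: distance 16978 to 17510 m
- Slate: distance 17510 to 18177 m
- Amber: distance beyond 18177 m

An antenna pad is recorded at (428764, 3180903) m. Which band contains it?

Red

Distance = √((428764−420203)² + (3180903−3185710)²) = √(73290721.000 + 23107249.000) = 9818.247 m.
9267 ≤ 9818.247 < 12251 → Red.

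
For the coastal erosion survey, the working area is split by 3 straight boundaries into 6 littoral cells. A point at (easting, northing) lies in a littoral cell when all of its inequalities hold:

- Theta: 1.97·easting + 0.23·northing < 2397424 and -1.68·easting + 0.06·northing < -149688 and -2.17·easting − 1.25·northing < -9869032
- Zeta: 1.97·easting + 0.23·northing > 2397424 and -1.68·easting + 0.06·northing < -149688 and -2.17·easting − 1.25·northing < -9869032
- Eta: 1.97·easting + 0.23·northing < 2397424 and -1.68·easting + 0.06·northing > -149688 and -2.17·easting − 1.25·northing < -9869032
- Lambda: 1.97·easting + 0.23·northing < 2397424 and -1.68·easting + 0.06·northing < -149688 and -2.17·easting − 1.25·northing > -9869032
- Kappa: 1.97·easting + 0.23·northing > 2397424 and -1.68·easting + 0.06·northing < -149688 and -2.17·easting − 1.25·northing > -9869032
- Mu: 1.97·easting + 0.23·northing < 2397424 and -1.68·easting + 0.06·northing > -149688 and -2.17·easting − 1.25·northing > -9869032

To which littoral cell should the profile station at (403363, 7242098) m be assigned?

Zeta

1.97·403363 + 0.23·7242098 = 2460307.650, which is > 2397424
-1.68·403363 + 0.06·7242098 = -243123.960, which is < -149688
-2.17·403363 − 1.25·7242098 = -9927920.210, which is < -9869032
This sign pattern matches Zeta.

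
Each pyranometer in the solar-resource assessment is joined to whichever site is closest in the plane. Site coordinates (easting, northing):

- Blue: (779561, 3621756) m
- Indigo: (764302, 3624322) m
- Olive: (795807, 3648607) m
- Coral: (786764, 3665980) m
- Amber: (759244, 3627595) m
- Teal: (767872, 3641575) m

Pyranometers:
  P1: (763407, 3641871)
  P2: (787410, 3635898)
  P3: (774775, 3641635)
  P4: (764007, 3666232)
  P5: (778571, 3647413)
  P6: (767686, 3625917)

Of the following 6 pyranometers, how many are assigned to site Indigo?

1

P1 → Teal
P2 → Olive
P3 → Teal
P4 → Coral
P5 → Teal
P6 → Indigo
1 of the 6 goes to Indigo.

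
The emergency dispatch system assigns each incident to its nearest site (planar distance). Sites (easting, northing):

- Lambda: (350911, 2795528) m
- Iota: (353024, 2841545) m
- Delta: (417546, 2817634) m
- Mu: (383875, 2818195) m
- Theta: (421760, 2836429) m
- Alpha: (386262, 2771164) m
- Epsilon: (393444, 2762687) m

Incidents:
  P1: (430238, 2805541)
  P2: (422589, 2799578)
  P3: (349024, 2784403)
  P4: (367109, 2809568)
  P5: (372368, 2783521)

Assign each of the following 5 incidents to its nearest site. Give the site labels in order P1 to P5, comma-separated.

P1 → Delta (d²=307327513.00)
P2 → Delta (d²=351450985.00)
P3 → Lambda (d²=127326394.00)
P4 → Mu (d²=355523885.00)
P5 → Alpha (d²=345738685.00)

Delta, Delta, Lambda, Mu, Alpha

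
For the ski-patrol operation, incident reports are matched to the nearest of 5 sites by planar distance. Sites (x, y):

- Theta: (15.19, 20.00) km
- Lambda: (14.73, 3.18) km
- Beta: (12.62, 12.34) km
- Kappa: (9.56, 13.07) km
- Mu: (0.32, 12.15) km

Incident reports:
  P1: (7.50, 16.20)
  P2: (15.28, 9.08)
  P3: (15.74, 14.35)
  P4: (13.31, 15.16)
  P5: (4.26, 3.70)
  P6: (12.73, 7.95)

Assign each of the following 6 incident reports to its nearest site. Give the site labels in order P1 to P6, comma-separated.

P1 → Kappa (d²=14.04)
P2 → Beta (d²=17.70)
P3 → Beta (d²=13.77)
P4 → Beta (d²=8.43)
P5 → Mu (d²=86.93)
P6 → Beta (d²=19.28)

Kappa, Beta, Beta, Beta, Mu, Beta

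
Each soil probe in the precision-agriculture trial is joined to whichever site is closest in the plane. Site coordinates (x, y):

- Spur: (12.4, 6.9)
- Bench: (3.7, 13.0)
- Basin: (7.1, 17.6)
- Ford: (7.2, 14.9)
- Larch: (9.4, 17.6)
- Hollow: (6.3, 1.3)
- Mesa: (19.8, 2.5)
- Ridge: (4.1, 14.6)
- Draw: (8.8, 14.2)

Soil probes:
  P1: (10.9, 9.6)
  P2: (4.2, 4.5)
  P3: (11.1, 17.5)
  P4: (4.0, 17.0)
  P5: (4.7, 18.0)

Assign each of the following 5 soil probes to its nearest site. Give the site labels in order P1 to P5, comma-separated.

Spur, Hollow, Larch, Ridge, Basin

P1 → Spur (d²=9.54)
P2 → Hollow (d²=14.65)
P3 → Larch (d²=2.90)
P4 → Ridge (d²=5.77)
P5 → Basin (d²=5.92)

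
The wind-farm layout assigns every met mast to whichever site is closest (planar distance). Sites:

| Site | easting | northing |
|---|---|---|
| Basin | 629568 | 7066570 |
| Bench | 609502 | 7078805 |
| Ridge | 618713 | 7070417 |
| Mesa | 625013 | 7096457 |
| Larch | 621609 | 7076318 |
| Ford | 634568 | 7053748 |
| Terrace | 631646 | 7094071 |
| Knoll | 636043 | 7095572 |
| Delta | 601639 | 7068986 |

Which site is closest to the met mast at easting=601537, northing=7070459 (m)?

Squared distances to each site:
Basin: 800861282.000; Bench: 133096941.000; Ridge: 295016740.000; Mesa: 1227018580.000; Larch: 437213065.000; Ford: 1370304482.000; Terrace: 1464078425.000; Knoll: 1821326805.000; Delta: 2180133.000.
Minimum at Delta.

Delta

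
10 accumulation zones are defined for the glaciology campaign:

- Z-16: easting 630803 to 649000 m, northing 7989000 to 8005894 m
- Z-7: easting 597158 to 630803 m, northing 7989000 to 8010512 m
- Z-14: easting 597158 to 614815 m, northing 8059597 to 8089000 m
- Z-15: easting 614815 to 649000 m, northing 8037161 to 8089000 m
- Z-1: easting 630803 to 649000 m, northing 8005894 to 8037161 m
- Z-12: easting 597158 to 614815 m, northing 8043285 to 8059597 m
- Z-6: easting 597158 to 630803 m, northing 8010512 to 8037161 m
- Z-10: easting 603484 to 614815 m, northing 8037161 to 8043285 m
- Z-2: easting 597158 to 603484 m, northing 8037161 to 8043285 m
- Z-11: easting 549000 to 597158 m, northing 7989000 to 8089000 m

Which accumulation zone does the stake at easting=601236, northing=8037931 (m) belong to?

Z-2

The point has easting = 601236 and northing = 8037931.
Only Z-2 satisfies 597158 ≤ easting ≤ 603484 and 8037161 ≤ northing ≤ 8043285.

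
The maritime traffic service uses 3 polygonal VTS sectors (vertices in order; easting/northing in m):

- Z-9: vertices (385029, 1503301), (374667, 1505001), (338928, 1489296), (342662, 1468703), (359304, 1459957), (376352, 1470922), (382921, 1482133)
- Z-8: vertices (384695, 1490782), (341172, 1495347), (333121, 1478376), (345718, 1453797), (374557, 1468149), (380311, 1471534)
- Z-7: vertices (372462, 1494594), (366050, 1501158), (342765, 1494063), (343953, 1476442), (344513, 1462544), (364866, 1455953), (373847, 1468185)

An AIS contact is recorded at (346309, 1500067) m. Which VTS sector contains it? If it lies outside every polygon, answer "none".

Cast a ray rightward from (346309, 1500067). For each polygon, the edges (by vertex number in listed order) whose endpoints lie on opposite sides of northing = 1500067, where each meets that height, and whether that is right or left of the point:
Z-9: 2–3 at easting≈363439.0 (right), 7–1 at easting≈384706.9 (right) → 2 crossings.
Z-8: no edge straddles that height → 0 crossings.
Z-7: 1–2 at easting≈367115.7 (right), 2–3 at easting≈362469.5 (right) → 2 crossings.
All counts are even, so the point lies outside every listed polygon.

none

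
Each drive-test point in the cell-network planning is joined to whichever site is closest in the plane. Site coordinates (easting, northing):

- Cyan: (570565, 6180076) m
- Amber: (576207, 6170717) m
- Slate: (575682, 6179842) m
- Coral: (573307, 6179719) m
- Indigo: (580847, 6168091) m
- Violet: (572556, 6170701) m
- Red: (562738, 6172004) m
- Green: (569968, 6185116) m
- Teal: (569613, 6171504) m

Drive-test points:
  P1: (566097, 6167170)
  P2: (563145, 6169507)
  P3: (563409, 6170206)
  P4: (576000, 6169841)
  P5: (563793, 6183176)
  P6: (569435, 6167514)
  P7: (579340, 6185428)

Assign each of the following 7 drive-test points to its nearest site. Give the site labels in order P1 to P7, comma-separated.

Teal, Red, Red, Amber, Green, Teal, Slate

P1 → Teal (d²=31145812.00)
P2 → Red (d²=6400658.00)
P3 → Red (d²=3683045.00)
P4 → Amber (d²=810225.00)
P5 → Green (d²=41894225.00)
P6 → Teal (d²=15951784.00)
P7 → Slate (d²=44584360.00)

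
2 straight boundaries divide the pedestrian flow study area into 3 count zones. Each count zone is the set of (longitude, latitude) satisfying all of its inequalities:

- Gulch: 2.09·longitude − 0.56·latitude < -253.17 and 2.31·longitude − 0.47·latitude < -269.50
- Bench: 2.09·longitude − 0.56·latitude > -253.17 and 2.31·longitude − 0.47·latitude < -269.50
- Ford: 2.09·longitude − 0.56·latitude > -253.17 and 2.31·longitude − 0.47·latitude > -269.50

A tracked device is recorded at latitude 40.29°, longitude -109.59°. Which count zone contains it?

2.09·-109.59 − 0.56·40.29 = -251.605, which is > -253.17
2.31·-109.59 − 0.47·40.29 = -272.089, which is < -269.50
This sign pattern matches Bench.

Bench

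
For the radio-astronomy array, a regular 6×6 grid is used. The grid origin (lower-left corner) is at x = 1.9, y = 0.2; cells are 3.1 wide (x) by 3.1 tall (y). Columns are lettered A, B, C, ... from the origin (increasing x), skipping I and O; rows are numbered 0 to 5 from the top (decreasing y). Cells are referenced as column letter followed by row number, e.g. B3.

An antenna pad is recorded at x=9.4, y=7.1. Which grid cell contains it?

Column index: ⌊(9.4 − 1.9) / 3.1⌋ = ⌊2.419⌋ = 2 → column C
Row offset from origin: ⌊(7.1 − 0.2) / 3.1⌋ = ⌊2.226⌋ = 2 → row 3 (counted from top)

C3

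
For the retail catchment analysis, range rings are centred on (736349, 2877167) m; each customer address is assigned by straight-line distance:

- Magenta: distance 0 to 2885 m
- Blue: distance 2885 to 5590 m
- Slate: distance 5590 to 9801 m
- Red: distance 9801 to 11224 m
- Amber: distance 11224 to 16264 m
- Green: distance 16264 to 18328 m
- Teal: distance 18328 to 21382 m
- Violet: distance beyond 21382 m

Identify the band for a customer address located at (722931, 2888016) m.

Distance = √((722931−736349)² + (2888016−2877167)²) = √(180042724.000 + 117700801.000) = 17255.246 m.
16264 ≤ 17255.246 < 18328 → Green.

Green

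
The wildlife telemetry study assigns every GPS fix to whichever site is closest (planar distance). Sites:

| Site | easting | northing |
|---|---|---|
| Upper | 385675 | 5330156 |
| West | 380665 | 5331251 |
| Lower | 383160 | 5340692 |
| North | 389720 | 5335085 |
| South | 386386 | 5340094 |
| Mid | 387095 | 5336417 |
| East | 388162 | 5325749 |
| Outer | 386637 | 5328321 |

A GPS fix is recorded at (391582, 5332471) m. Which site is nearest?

North

Squared distances to each site:
Upper: 40251874.000; West: 120669289.000; Lower: 138514925.000; North: 10300040.000; South: 85108545.000; Mid: 35704085.000; East: 56881684.000; Outer: 41675525.000.
Minimum at North.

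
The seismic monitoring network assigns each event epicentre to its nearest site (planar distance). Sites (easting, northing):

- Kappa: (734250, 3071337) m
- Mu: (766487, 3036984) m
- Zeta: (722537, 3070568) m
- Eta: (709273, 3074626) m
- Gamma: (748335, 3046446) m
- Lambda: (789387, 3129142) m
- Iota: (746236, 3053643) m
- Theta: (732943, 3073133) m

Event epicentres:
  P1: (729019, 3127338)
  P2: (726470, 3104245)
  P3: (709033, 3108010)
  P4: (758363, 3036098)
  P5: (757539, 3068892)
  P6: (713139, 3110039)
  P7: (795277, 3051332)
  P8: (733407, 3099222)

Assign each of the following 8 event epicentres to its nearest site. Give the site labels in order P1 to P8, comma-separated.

P1 → Theta (d²=2953579801.00)
P2 → Theta (d²=1009856273.00)
P3 → Eta (d²=1114549056.00)
P4 → Mu (d²=66784372.00)
P5 → Iota (d²=360289810.00)
P6 → Eta (d²=1269026525.00)
P7 → Mu (d²=1034729204.00)
P8 → Theta (d²=680851217.00)

Theta, Theta, Eta, Mu, Iota, Eta, Mu, Theta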